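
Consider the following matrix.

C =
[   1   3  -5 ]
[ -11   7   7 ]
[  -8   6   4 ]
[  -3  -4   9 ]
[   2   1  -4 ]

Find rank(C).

Row reduce to echelon form.
R2 ← R2 + (11)·R1: [0, 40, -48]
R3 ← R3 + (8)·R1: [0, 30, -36]
R4 ← R4 + (3)·R1: [0, 5, -6]
R5 ← R5 − (2)·R1: [0, -5, 6]
R3 ← R3 − (3/4)·R2: [0, 0, 0]
R4 ← R4 − (1/8)·R2: [0, 0, 0]
R5 ← R5 + (1/8)·R2: [0, 0, 0]
Echelon form has 2 nonzero rows, so rank(C) = 2.

2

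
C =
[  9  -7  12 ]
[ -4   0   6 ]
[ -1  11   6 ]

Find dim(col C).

3

Row reduce to echelon form.
R2 ← R2 + (4/9)·R1: [0, -28/9, 34/3]
R3 ← R3 + (1/9)·R1: [0, 92/9, 22/3]
R3 ← R3 + (23/7)·R2: [0, 0, 312/7]
Echelon form has 3 nonzero rows, so rank(C) = 3.
The column space has dimension equal to the rank: 3.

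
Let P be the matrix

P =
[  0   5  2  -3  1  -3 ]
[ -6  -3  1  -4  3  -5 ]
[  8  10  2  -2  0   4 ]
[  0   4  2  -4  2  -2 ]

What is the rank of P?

Row reduce to echelon form.
Swap R1 ↔ R2
R3 ← R3 + (4/3)·R1: [0, 6, 10/3, -22/3, 4, -8/3]
R3 ← R3 − (6/5)·R2: [0, 0, 14/15, -56/15, 14/5, 14/15]
R4 ← R4 − (4/5)·R2: [0, 0, 2/5, -8/5, 6/5, 2/5]
R4 ← R4 − (3/7)·R3: [0, 0, 0, 0, 0, 0]
Echelon form has 3 nonzero rows, so rank(P) = 3.

3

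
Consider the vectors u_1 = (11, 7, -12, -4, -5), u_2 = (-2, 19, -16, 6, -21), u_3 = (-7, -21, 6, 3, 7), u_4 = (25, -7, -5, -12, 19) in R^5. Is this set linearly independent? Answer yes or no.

Form the matrix with these vectors as rows and row reduce.
R2 ← R2 + (2/11)·R1: [0, 223/11, -200/11, 58/11, -241/11]
R3 ← R3 + (7/11)·R1: [0, -182/11, -18/11, 5/11, 42/11]
R4 ← R4 − (25/11)·R1: [0, -252/11, 245/11, -32/11, 334/11]
R3 ← R3 + (182/223)·R2: [0, 0, -3674/223, 1061/223, -3136/223]
R4 ← R4 + (252/223)·R2: [0, 0, 385/223, 680/223, 1250/223]
R4 ← R4 + (35/334)·R3: [0, 0, 0, 1185/334, 690/167]
4 nonzero rows, so the 4 vectors span a space of dimension 4.
Since 4 = 4, the vectors are linearly independent.

yes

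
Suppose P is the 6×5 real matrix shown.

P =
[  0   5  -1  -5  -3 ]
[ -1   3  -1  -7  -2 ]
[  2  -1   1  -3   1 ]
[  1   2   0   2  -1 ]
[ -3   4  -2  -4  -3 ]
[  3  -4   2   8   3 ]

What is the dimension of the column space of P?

Row reduce to echelon form.
Swap R1 ↔ R2
R3 ← R3 + (2)·R1: [0, 5, -1, -17, -3]
R4 ← R4 + R1: [0, 5, -1, -5, -3]
R5 ← R5 − (3)·R1: [0, -5, 1, 17, 3]
R6 ← R6 + (3)·R1: [0, 5, -1, -13, -3]
R3 ← R3 − R2: [0, 0, 0, -12, 0]
R4 ← R4 − R2: [0, 0, 0, 0, 0]
R5 ← R5 + R2: [0, 0, 0, 12, 0]
R6 ← R6 − R2: [0, 0, 0, -8, 0]
R5 ← R5 + R3: [0, 0, 0, 0, 0]
R6 ← R6 − (2/3)·R3: [0, 0, 0, 0, 0]
Echelon form has 3 nonzero rows, so rank(P) = 3.
The column space has dimension equal to the rank: 3.

3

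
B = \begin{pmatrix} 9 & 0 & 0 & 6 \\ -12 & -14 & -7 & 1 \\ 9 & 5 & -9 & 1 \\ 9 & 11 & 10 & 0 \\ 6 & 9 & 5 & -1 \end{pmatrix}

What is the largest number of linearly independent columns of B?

Row reduce to echelon form.
R2 ← R2 + (4/3)·R1: [0, -14, -7, 9]
R3 ← R3 − R1: [0, 5, -9, -5]
R4 ← R4 − R1: [0, 11, 10, -6]
R5 ← R5 − (2/3)·R1: [0, 9, 5, -5]
R3 ← R3 + (5/14)·R2: [0, 0, -23/2, -25/14]
R4 ← R4 + (11/14)·R2: [0, 0, 9/2, 15/14]
R5 ← R5 + (9/14)·R2: [0, 0, 1/2, 11/14]
R4 ← R4 + (9/23)·R3: [0, 0, 0, 60/161]
R5 ← R5 + (1/23)·R3: [0, 0, 0, 114/161]
R5 ← R5 − (19/10)·R4: [0, 0, 0, 0]
Echelon form has 4 nonzero rows, so rank(B) = 4.
The rank gives the maximum number of linearly independent columns: 4.

4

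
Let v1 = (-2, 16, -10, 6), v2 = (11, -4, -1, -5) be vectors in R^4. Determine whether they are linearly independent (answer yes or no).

yes

Form the matrix with these vectors as rows and row reduce.
R2 ← R2 + (11/2)·R1: [0, 84, -56, 28]
2 nonzero rows, so the 2 vectors span a space of dimension 2.
Since 2 = 2, the vectors are linearly independent.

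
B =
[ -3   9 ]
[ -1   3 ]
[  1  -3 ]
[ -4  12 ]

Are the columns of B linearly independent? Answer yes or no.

no

Row reduce B to echelon form.
R2 ← R2 − (1/3)·R1: [0, 0]
R3 ← R3 + (1/3)·R1: [0, 0]
R4 ← R4 − (4/3)·R1: [0, 0]
1 pivot among 2 columns.
Only 1 < 2 pivot columns, so the columns are linearly dependent.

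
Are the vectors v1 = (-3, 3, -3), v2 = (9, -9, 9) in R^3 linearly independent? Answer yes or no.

no

Form the matrix with these vectors as rows and row reduce.
R2 ← R2 + (3)·R1: [0, 0, 0]
1 nonzero row, so the 2 vectors span a space of dimension 1.
Since 1 < 2, the vectors are linearly dependent.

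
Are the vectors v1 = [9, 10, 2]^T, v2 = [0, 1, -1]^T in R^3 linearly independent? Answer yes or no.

Form the matrix with these vectors as rows and row reduce.
2 nonzero rows, so the 2 vectors span a space of dimension 2.
Since 2 = 2, the vectors are linearly independent.

yes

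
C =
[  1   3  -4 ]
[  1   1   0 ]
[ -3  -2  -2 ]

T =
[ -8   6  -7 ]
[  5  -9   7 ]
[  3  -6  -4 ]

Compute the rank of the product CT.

First compute CT:
[[ -5,   3,  30],
 [ -3,  -3,   0],
 [  8,  12,  15]]
Now row reduce the product.
R2 ← R2 − (3/5)·R1: [0, -24/5, -18]
R3 ← R3 + (8/5)·R1: [0, 84/5, 63]
R3 ← R3 + (7/2)·R2: [0, 0, 0]
2 nonzero rows, so rank(CT) = 2.

2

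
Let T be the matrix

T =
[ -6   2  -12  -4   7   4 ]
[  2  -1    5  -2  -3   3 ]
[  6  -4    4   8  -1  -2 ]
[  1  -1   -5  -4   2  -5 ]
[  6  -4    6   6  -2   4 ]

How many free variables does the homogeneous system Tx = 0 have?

1

Row reduce to echelon form.
R2 ← R2 + (1/3)·R1: [0, -1/3, 1, -10/3, -2/3, 13/3]
R3 ← R3 + R1: [0, -2, -8, 4, 6, 2]
R4 ← R4 + (1/6)·R1: [0, -2/3, -7, -14/3, 19/6, -13/3]
R5 ← R5 + R1: [0, -2, -6, 2, 5, 8]
R3 ← R3 − (6)·R2: [0, 0, -14, 24, 10, -24]
R4 ← R4 − (2)·R2: [0, 0, -9, 2, 9/2, -13]
R5 ← R5 − (6)·R2: [0, 0, -12, 22, 9, -18]
R4 ← R4 − (9/14)·R3: [0, 0, 0, -94/7, -27/14, 17/7]
R5 ← R5 − (6/7)·R3: [0, 0, 0, 10/7, 3/7, 18/7]
R5 ← R5 + (5/47)·R4: [0, 0, 0, 0, 21/94, 133/47]
5 nonzero rows, so rank(T) = 5.
T has 6 columns; by rank–nullity, nullity = 6 − 5 = 1.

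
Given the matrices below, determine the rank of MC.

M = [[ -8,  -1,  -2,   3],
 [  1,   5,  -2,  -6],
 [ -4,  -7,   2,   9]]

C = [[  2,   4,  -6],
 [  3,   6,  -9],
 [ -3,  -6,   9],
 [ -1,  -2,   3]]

1

First compute MC:
[[-16, -32,  48],
 [ 29,  58, -87],
 [-44, -88, 132]]
Now row reduce the product.
R2 ← R2 + (29/16)·R1: [0, 0, 0]
R3 ← R3 − (11/4)·R1: [0, 0, 0]
1 nonzero row, so rank(MC) = 1.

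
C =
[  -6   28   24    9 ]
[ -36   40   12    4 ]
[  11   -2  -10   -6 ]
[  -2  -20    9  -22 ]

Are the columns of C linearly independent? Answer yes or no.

yes

Row reduce C to echelon form.
R2 ← R2 − (6)·R1: [0, -128, -132, -50]
R3 ← R3 + (11/6)·R1: [0, 148/3, 34, 21/2]
R4 ← R4 − (1/3)·R1: [0, -88/3, 1, -25]
R3 ← R3 + (37/96)·R2: [0, 0, -135/8, -421/48]
R4 ← R4 − (11/48)·R2: [0, 0, 125/4, -325/24]
R4 ← R4 + (50/27)·R3: [0, 0, 0, -4825/162]
4 pivots among 4 columns.
Every column is a pivot column, so the columns are linearly independent.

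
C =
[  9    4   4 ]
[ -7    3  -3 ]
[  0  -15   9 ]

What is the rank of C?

3

Row reduce to echelon form.
R2 ← R2 + (7/9)·R1: [0, 55/9, 1/9]
R3 ← R3 + (27/11)·R2: [0, 0, 102/11]
Echelon form has 3 nonzero rows, so rank(C) = 3.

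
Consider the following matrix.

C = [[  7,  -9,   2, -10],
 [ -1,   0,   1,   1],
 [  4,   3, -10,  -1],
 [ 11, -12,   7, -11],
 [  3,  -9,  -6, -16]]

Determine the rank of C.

Row reduce to echelon form.
R2 ← R2 + (1/7)·R1: [0, -9/7, 9/7, -3/7]
R3 ← R3 − (4/7)·R1: [0, 57/7, -78/7, 33/7]
R4 ← R4 − (11/7)·R1: [0, 15/7, 27/7, 33/7]
R5 ← R5 − (3/7)·R1: [0, -36/7, -48/7, -82/7]
R3 ← R3 + (19/3)·R2: [0, 0, -3, 2]
R4 ← R4 + (5/3)·R2: [0, 0, 6, 4]
R5 ← R5 − (4)·R2: [0, 0, -12, -10]
R4 ← R4 + (2)·R3: [0, 0, 0, 8]
R5 ← R5 − (4)·R3: [0, 0, 0, -18]
R5 ← R5 + (9/4)·R4: [0, 0, 0, 0]
Echelon form has 4 nonzero rows, so rank(C) = 4.

4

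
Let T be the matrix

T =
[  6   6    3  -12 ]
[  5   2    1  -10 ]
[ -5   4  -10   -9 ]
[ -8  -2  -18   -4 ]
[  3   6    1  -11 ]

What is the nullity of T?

0

Row reduce to echelon form.
R2 ← R2 − (5/6)·R1: [0, -3, -3/2, 0]
R3 ← R3 + (5/6)·R1: [0, 9, -15/2, -19]
R4 ← R4 + (4/3)·R1: [0, 6, -14, -20]
R5 ← R5 − (1/2)·R1: [0, 3, -1/2, -5]
R3 ← R3 + (3)·R2: [0, 0, -12, -19]
R4 ← R4 + (2)·R2: [0, 0, -17, -20]
R5 ← R5 + R2: [0, 0, -2, -5]
R4 ← R4 − (17/12)·R3: [0, 0, 0, 83/12]
R5 ← R5 − (1/6)·R3: [0, 0, 0, -11/6]
R5 ← R5 + (22/83)·R4: [0, 0, 0, 0]
4 nonzero rows, so rank(T) = 4.
T has 4 columns; by rank–nullity, nullity = 4 − 4 = 0.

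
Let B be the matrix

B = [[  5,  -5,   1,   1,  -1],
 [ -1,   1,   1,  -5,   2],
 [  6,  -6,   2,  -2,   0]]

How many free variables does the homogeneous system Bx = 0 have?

3

Row reduce to echelon form.
R2 ← R2 + (1/5)·R1: [0, 0, 6/5, -24/5, 9/5]
R3 ← R3 − (6/5)·R1: [0, 0, 4/5, -16/5, 6/5]
R3 ← R3 − (2/3)·R2: [0, 0, 0, 0, 0]
2 nonzero rows, so rank(B) = 2.
B has 5 columns; by rank–nullity, nullity = 5 − 2 = 3.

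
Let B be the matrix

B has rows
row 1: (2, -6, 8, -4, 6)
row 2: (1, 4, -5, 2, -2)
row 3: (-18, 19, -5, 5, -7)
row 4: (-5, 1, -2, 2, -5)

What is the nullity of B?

2

Row reduce to echelon form.
R2 ← R2 − (1/2)·R1: [0, 7, -9, 4, -5]
R3 ← R3 + (9)·R1: [0, -35, 67, -31, 47]
R4 ← R4 + (5/2)·R1: [0, -14, 18, -8, 10]
R3 ← R3 + (5)·R2: [0, 0, 22, -11, 22]
R4 ← R4 + (2)·R2: [0, 0, 0, 0, 0]
3 nonzero rows, so rank(B) = 3.
B has 5 columns; by rank–nullity, nullity = 5 − 3 = 2.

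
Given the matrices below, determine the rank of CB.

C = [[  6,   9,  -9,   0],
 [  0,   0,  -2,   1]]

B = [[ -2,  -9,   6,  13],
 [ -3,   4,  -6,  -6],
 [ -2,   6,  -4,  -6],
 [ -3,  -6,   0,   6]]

2

First compute CB:
[[-21, -72,  18,  78],
 [  1, -18,   8,  18]]
Now row reduce the product.
R2 ← R2 + (1/21)·R1: [0, -150/7, 62/7, 152/7]
2 nonzero rows, so rank(CB) = 2.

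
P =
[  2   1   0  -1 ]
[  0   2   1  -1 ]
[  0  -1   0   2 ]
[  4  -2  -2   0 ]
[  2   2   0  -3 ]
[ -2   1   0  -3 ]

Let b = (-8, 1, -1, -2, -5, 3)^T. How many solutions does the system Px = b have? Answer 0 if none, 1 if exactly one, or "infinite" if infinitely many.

Row reduce the augmented matrix [P | b].
R4 ← R4 − (2)·R1: [0, -4, -2, 2, 14]
R5 ← R5 − R1: [0, 1, 0, -2, 3]
R6 ← R6 + R1: [0, 2, 0, -4, -5]
R3 ← R3 + (1/2)·R2: [0, 0, 1/2, 3/2, -1/2]
R4 ← R4 + (2)·R2: [0, 0, 0, 0, 16]
R5 ← R5 − (1/2)·R2: [0, 0, -1/2, -3/2, 5/2]
R6 ← R6 − R2: [0, 0, -1, -3, -6]
R5 ← R5 + R3: [0, 0, 0, 0, 2]
R6 ← R6 + (2)·R3: [0, 0, 0, 0, -7]
R5 ← R5 − (1/8)·R4: [0, 0, 0, 0, 0]
R6 ← R6 + (7/16)·R4: [0, 0, 0, 0, 0]
The echelon form has 4 nonzero rows; the last pivot sits in the augmented column, so rank(P) = 3 but rank([P|b]) = 4.
Since the ranks differ, the system is inconsistent.
It has no solutions.

0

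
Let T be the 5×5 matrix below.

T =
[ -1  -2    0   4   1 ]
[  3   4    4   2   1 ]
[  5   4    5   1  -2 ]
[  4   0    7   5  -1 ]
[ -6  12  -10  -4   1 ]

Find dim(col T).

Row reduce to echelon form.
R2 ← R2 + (3)·R1: [0, -2, 4, 14, 4]
R3 ← R3 + (5)·R1: [0, -6, 5, 21, 3]
R4 ← R4 + (4)·R1: [0, -8, 7, 21, 3]
R5 ← R5 − (6)·R1: [0, 24, -10, -28, -5]
R3 ← R3 − (3)·R2: [0, 0, -7, -21, -9]
R4 ← R4 − (4)·R2: [0, 0, -9, -35, -13]
R5 ← R5 + (12)·R2: [0, 0, 38, 140, 43]
R4 ← R4 − (9/7)·R3: [0, 0, 0, -8, -10/7]
R5 ← R5 + (38/7)·R3: [0, 0, 0, 26, -41/7]
R5 ← R5 + (13/4)·R4: [0, 0, 0, 0, -21/2]
Echelon form has 5 nonzero rows, so rank(T) = 5.
The column space has dimension equal to the rank: 5.

5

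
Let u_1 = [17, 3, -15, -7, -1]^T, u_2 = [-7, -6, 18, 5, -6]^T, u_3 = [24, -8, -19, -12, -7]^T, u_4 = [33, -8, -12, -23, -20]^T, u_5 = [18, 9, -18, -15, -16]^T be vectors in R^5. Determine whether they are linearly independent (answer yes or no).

Form the matrix with these vectors as rows and row reduce.
R2 ← R2 + (7/17)·R1: [0, -81/17, 201/17, 36/17, -109/17]
R3 ← R3 − (24/17)·R1: [0, -208/17, 37/17, -36/17, -95/17]
R4 ← R4 − (33/17)·R1: [0, -235/17, 291/17, -160/17, -307/17]
R5 ← R5 − (18/17)·R1: [0, 99/17, -36/17, -129/17, -254/17]
R3 ← R3 − (208/81)·R2: [0, 0, -761/27, -68/9, 881/81]
R4 ← R4 − (235/81)·R2: [0, 0, -464/27, -140/9, 44/81]
R5 ← R5 + (11/9)·R2: [0, 0, 37/3, -5, -205/9]
R4 ← R4 − (464/761)·R3: [0, 0, 0, -8332/761, -13900/2283]
R5 ← R5 + (333/761)·R3: [0, 0, 0, -6321/761, -13712/761]
R5 ← R5 − (6321/8332)·R4: [0, 0, 0, 0, -27911/2083]
5 nonzero rows, so the 5 vectors span a space of dimension 5.
Since 5 = 5, the vectors are linearly independent.

yes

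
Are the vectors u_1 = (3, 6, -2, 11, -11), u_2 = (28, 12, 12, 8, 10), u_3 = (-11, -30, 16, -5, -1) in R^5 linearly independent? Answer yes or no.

yes

Form the matrix with these vectors as rows and row reduce.
R2 ← R2 − (28/3)·R1: [0, -44, 92/3, -284/3, 338/3]
R3 ← R3 + (11/3)·R1: [0, -8, 26/3, 106/3, -124/3]
R3 ← R3 − (2/11)·R2: [0, 0, 34/11, 578/11, -680/11]
3 nonzero rows, so the 3 vectors span a space of dimension 3.
Since 3 = 3, the vectors are linearly independent.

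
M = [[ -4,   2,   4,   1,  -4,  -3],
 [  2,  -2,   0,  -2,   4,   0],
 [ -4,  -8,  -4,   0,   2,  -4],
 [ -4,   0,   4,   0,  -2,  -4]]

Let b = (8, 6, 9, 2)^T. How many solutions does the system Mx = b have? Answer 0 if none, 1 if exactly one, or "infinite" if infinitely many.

Row reduce the augmented matrix [M | b].
R2 ← R2 + (1/2)·R1: [0, -1, 2, -3/2, 2, -3/2, 10]
R3 ← R3 − R1: [0, -10, -8, -1, 6, -1, 1]
R4 ← R4 − R1: [0, -2, 0, -1, 2, -1, -6]
R3 ← R3 − (10)·R2: [0, 0, -28, 14, -14, 14, -99]
R4 ← R4 − (2)·R2: [0, 0, -4, 2, -2, 2, -26]
R4 ← R4 − (1/7)·R3: [0, 0, 0, 0, 0, 0, -83/7]
The echelon form has 4 nonzero rows; the last pivot sits in the augmented column, so rank(M) = 3 but rank([M|b]) = 4.
Since the ranks differ, the system is inconsistent.
It has no solutions.

0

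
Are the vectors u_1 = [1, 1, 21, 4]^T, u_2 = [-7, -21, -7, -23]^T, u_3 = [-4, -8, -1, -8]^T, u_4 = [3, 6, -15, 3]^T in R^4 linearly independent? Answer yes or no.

Form the matrix with these vectors as rows and row reduce.
R2 ← R2 + (7)·R1: [0, -14, 140, 5]
R3 ← R3 + (4)·R1: [0, -4, 83, 8]
R4 ← R4 − (3)·R1: [0, 3, -78, -9]
R3 ← R3 − (2/7)·R2: [0, 0, 43, 46/7]
R4 ← R4 + (3/14)·R2: [0, 0, -48, -111/14]
R4 ← R4 + (48/43)·R3: [0, 0, 0, -51/86]
4 nonzero rows, so the 4 vectors span a space of dimension 4.
Since 4 = 4, the vectors are linearly independent.

yes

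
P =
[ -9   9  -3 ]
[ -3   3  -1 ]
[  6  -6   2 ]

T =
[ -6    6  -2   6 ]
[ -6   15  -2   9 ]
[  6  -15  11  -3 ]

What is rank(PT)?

1

First compute PT:
[[-18, 126, -33,  36],
 [ -6,  42, -11,  12],
 [ 12, -84,  22, -24]]
Now row reduce the product.
R2 ← R2 − (1/3)·R1: [0, 0, 0, 0]
R3 ← R3 + (2/3)·R1: [0, 0, 0, 0]
1 nonzero row, so rank(PT) = 1.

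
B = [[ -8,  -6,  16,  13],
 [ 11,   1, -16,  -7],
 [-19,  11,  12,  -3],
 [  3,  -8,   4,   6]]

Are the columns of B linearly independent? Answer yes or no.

yes

Row reduce B to echelon form.
R2 ← R2 + (11/8)·R1: [0, -29/4, 6, 87/8]
R3 ← R3 − (19/8)·R1: [0, 101/4, -26, -271/8]
R4 ← R4 + (3/8)·R1: [0, -41/4, 10, 87/8]
R3 ← R3 + (101/29)·R2: [0, 0, -148/29, 4]
R4 ← R4 − (41/29)·R2: [0, 0, 44/29, -9/2]
R4 ← R4 + (11/37)·R3: [0, 0, 0, -245/74]
4 pivots among 4 columns.
Every column is a pivot column, so the columns are linearly independent.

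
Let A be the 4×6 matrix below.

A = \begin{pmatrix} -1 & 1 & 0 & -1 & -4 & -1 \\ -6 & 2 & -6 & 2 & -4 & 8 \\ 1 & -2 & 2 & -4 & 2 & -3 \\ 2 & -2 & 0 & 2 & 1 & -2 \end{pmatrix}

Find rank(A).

4

Row reduce to echelon form.
R2 ← R2 − (6)·R1: [0, -4, -6, 8, 20, 14]
R3 ← R3 + R1: [0, -1, 2, -5, -2, -4]
R4 ← R4 + (2)·R1: [0, 0, 0, 0, -7, -4]
R3 ← R3 − (1/4)·R2: [0, 0, 7/2, -7, -7, -15/2]
Echelon form has 4 nonzero rows, so rank(A) = 4.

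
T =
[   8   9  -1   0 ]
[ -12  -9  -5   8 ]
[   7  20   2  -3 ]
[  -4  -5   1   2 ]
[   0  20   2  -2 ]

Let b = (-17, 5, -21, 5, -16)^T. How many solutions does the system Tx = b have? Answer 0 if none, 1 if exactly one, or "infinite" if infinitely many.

1

Row reduce the augmented matrix [T | b].
R2 ← R2 + (3/2)·R1: [0, 9/2, -13/2, 8, -41/2]
R3 ← R3 − (7/8)·R1: [0, 97/8, 23/8, -3, -49/8]
R4 ← R4 + (1/2)·R1: [0, -1/2, 1/2, 2, -7/2]
R3 ← R3 − (97/36)·R2: [0, 0, 367/18, -221/9, 442/9]
R4 ← R4 + (1/9)·R2: [0, 0, -2/9, 26/9, -52/9]
R5 ← R5 − (40/9)·R2: [0, 0, 278/9, -338/9, 676/9]
R4 ← R4 + (4/367)·R3: [0, 0, 0, 962/367, -1924/367]
R5 ← R5 − (556/367)·R3: [0, 0, 0, -130/367, 260/367]
R5 ← R5 + (5/37)·R4: [0, 0, 0, 0, 0]
The echelon form has 4 nonzero rows, and every pivot lies in the first 4 columns, so rank(T) = rank([T|b]) = 4.
The system is consistent.
rank = 4 = number of unknowns, so the solution is unique.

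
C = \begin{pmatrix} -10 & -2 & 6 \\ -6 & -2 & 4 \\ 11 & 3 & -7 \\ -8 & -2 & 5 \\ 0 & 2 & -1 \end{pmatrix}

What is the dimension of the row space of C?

Row reduce to echelon form.
R2 ← R2 − (3/5)·R1: [0, -4/5, 2/5]
R3 ← R3 + (11/10)·R1: [0, 4/5, -2/5]
R4 ← R4 − (4/5)·R1: [0, -2/5, 1/5]
R3 ← R3 + R2: [0, 0, 0]
R4 ← R4 − (1/2)·R2: [0, 0, 0]
R5 ← R5 + (5/2)·R2: [0, 0, 0]
Echelon form has 2 nonzero rows, so rank(C) = 2.
The row space has dimension equal to the rank: 2.

2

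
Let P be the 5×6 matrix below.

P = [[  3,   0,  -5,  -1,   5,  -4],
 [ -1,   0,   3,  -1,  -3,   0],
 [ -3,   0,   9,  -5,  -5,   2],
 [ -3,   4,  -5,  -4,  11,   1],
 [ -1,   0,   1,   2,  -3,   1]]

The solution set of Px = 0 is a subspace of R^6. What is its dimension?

Row reduce to echelon form.
R2 ← R2 + (1/3)·R1: [0, 0, 4/3, -4/3, -4/3, -4/3]
R3 ← R3 + R1: [0, 0, 4, -6, 0, -2]
R4 ← R4 + R1: [0, 4, -10, -5, 16, -3]
R5 ← R5 + (1/3)·R1: [0, 0, -2/3, 5/3, -4/3, -1/3]
Swap R2 ↔ R4
R4 ← R4 − (1/3)·R3: [0, 0, 0, 2/3, -4/3, -2/3]
R5 ← R5 + (1/6)·R3: [0, 0, 0, 2/3, -4/3, -2/3]
R5 ← R5 − R4: [0, 0, 0, 0, 0, 0]
4 nonzero rows, so rank(P) = 4.
P has 6 columns; by rank–nullity, nullity = 6 − 4 = 2.

2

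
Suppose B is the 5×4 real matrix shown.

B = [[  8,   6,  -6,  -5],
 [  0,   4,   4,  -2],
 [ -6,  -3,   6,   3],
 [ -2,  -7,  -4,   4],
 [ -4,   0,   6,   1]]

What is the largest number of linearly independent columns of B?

Row reduce to echelon form.
R3 ← R3 + (3/4)·R1: [0, 3/2, 3/2, -3/4]
R4 ← R4 + (1/4)·R1: [0, -11/2, -11/2, 11/4]
R5 ← R5 + (1/2)·R1: [0, 3, 3, -3/2]
R3 ← R3 − (3/8)·R2: [0, 0, 0, 0]
R4 ← R4 + (11/8)·R2: [0, 0, 0, 0]
R5 ← R5 − (3/4)·R2: [0, 0, 0, 0]
Echelon form has 2 nonzero rows, so rank(B) = 2.
The rank gives the maximum number of linearly independent columns: 2.

2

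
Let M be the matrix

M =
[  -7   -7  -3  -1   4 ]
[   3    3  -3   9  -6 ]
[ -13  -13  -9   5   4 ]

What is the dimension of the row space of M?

2

Row reduce to echelon form.
R2 ← R2 + (3/7)·R1: [0, 0, -30/7, 60/7, -30/7]
R3 ← R3 − (13/7)·R1: [0, 0, -24/7, 48/7, -24/7]
R3 ← R3 − (4/5)·R2: [0, 0, 0, 0, 0]
Echelon form has 2 nonzero rows, so rank(M) = 2.
The row space has dimension equal to the rank: 2.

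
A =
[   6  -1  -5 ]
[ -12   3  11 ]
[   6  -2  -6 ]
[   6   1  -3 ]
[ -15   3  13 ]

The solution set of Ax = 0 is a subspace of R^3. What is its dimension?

1

Row reduce to echelon form.
R2 ← R2 + (2)·R1: [0, 1, 1]
R3 ← R3 − R1: [0, -1, -1]
R4 ← R4 − R1: [0, 2, 2]
R5 ← R5 + (5/2)·R1: [0, 1/2, 1/2]
R3 ← R3 + R2: [0, 0, 0]
R4 ← R4 − (2)·R2: [0, 0, 0]
R5 ← R5 − (1/2)·R2: [0, 0, 0]
2 nonzero rows, so rank(A) = 2.
A has 3 columns; by rank–nullity, nullity = 3 − 2 = 1.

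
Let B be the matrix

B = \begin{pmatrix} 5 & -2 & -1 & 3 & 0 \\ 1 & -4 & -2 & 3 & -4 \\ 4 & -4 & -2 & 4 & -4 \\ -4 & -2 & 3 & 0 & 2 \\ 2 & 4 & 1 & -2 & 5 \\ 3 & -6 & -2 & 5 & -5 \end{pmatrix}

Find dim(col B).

4

Row reduce to echelon form.
R2 ← R2 − (1/5)·R1: [0, -18/5, -9/5, 12/5, -4]
R3 ← R3 − (4/5)·R1: [0, -12/5, -6/5, 8/5, -4]
R4 ← R4 + (4/5)·R1: [0, -18/5, 11/5, 12/5, 2]
R5 ← R5 − (2/5)·R1: [0, 24/5, 7/5, -16/5, 5]
R6 ← R6 − (3/5)·R1: [0, -24/5, -7/5, 16/5, -5]
R3 ← R3 − (2/3)·R2: [0, 0, 0, 0, -4/3]
R4 ← R4 − R2: [0, 0, 4, 0, 6]
R5 ← R5 + (4/3)·R2: [0, 0, -1, 0, -1/3]
R6 ← R6 − (4/3)·R2: [0, 0, 1, 0, 1/3]
Swap R3 ↔ R4
R5 ← R5 + (1/4)·R3: [0, 0, 0, 0, 7/6]
R6 ← R6 − (1/4)·R3: [0, 0, 0, 0, -7/6]
R5 ← R5 + (7/8)·R4: [0, 0, 0, 0, 0]
R6 ← R6 − (7/8)·R4: [0, 0, 0, 0, 0]
Echelon form has 4 nonzero rows, so rank(B) = 4.
The column space has dimension equal to the rank: 4.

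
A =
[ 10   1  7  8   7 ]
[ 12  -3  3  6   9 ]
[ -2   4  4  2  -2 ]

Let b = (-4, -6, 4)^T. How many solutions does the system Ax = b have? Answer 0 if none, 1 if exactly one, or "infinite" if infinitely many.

0

Row reduce the augmented matrix [A | b].
R2 ← R2 − (6/5)·R1: [0, -21/5, -27/5, -18/5, 3/5, -6/5]
R3 ← R3 + (1/5)·R1: [0, 21/5, 27/5, 18/5, -3/5, 16/5]
R3 ← R3 + R2: [0, 0, 0, 0, 0, 2]
The echelon form has 3 nonzero rows; the last pivot sits in the augmented column, so rank(A) = 2 but rank([A|b]) = 3.
Since the ranks differ, the system is inconsistent.
It has no solutions.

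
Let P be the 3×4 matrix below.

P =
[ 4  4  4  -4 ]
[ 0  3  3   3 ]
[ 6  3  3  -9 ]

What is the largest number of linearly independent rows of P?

Row reduce to echelon form.
R3 ← R3 − (3/2)·R1: [0, -3, -3, -3]
R3 ← R3 + R2: [0, 0, 0, 0]
Echelon form has 2 nonzero rows, so rank(P) = 2.
The rank gives the maximum number of linearly independent rows: 2.

2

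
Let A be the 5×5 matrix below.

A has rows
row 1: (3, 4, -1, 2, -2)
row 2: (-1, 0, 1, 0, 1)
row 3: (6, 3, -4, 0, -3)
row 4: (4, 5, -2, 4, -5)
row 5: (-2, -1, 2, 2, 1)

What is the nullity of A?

1

Row reduce to echelon form.
R2 ← R2 + (1/3)·R1: [0, 4/3, 2/3, 2/3, 1/3]
R3 ← R3 − (2)·R1: [0, -5, -2, -4, 1]
R4 ← R4 − (4/3)·R1: [0, -1/3, -2/3, 4/3, -7/3]
R5 ← R5 + (2/3)·R1: [0, 5/3, 4/3, 10/3, -1/3]
R3 ← R3 + (15/4)·R2: [0, 0, 1/2, -3/2, 9/4]
R4 ← R4 + (1/4)·R2: [0, 0, -1/2, 3/2, -9/4]
R5 ← R5 − (5/4)·R2: [0, 0, 1/2, 5/2, -3/4]
R4 ← R4 + R3: [0, 0, 0, 0, 0]
R5 ← R5 − R3: [0, 0, 0, 4, -3]
Swap R4 ↔ R5
4 nonzero rows, so rank(A) = 4.
A has 5 columns; by rank–nullity, nullity = 5 − 4 = 1.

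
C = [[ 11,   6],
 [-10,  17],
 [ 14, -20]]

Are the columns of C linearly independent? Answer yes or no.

Row reduce C to echelon form.
R2 ← R2 + (10/11)·R1: [0, 247/11]
R3 ← R3 − (14/11)·R1: [0, -304/11]
R3 ← R3 + (16/13)·R2: [0, 0]
2 pivots among 2 columns.
Every column is a pivot column, so the columns are linearly independent.

yes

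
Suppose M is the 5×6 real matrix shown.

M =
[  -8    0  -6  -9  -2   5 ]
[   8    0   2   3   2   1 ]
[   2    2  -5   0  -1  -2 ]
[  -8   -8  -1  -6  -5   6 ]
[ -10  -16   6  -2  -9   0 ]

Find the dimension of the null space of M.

Row reduce to echelon form.
R2 ← R2 + R1: [0, 0, -4, -6, 0, 6]
R3 ← R3 + (1/4)·R1: [0, 2, -13/2, -9/4, -3/2, -3/4]
R4 ← R4 − R1: [0, -8, 5, 3, -3, 1]
R5 ← R5 − (5/4)·R1: [0, -16, 27/2, 37/4, -13/2, -25/4]
Swap R2 ↔ R3
R4 ← R4 + (4)·R2: [0, 0, -21, -6, -9, -2]
R5 ← R5 + (8)·R2: [0, 0, -77/2, -35/4, -37/2, -49/4]
R4 ← R4 − (21/4)·R3: [0, 0, 0, 51/2, -9, -67/2]
R5 ← R5 − (77/8)·R3: [0, 0, 0, 49, -37/2, -70]
R5 ← R5 − (98/51)·R4: [0, 0, 0, 0, -41/34, -287/51]
5 nonzero rows, so rank(M) = 5.
M has 6 columns; by rank–nullity, nullity = 6 − 5 = 1.

1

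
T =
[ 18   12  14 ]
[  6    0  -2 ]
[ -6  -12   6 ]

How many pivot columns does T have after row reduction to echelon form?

Row reduce to echelon form.
R2 ← R2 − (1/3)·R1: [0, -4, -20/3]
R3 ← R3 + (1/3)·R1: [0, -8, 32/3]
R3 ← R3 − (2)·R2: [0, 0, 24]
Echelon form has 3 nonzero rows, so rank(T) = 3.
Each nonzero row contributes one pivot column: 3 pivot columns.

3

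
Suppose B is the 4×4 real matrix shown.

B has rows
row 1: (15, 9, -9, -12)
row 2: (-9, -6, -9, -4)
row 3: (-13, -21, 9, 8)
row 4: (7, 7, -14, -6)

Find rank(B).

4

Row reduce to echelon form.
R2 ← R2 + (3/5)·R1: [0, -3/5, -72/5, -56/5]
R3 ← R3 + (13/15)·R1: [0, -66/5, 6/5, -12/5]
R4 ← R4 − (7/15)·R1: [0, 14/5, -49/5, -2/5]
R3 ← R3 − (22)·R2: [0, 0, 318, 244]
R4 ← R4 + (14/3)·R2: [0, 0, -77, -158/3]
R4 ← R4 + (77/318)·R3: [0, 0, 0, 340/53]
Echelon form has 4 nonzero rows, so rank(B) = 4.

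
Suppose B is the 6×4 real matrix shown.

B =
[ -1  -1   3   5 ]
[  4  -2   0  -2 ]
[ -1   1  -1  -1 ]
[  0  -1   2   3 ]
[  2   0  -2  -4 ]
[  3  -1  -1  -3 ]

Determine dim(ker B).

2

Row reduce to echelon form.
R2 ← R2 + (4)·R1: [0, -6, 12, 18]
R3 ← R3 − R1: [0, 2, -4, -6]
R5 ← R5 + (2)·R1: [0, -2, 4, 6]
R6 ← R6 + (3)·R1: [0, -4, 8, 12]
R3 ← R3 + (1/3)·R2: [0, 0, 0, 0]
R4 ← R4 − (1/6)·R2: [0, 0, 0, 0]
R5 ← R5 − (1/3)·R2: [0, 0, 0, 0]
R6 ← R6 − (2/3)·R2: [0, 0, 0, 0]
2 nonzero rows, so rank(B) = 2.
B has 4 columns; by rank–nullity, nullity = 4 − 2 = 2.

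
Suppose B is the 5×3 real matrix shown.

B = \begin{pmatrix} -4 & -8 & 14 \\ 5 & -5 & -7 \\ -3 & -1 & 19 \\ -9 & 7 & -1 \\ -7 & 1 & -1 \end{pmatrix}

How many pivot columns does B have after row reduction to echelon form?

3

Row reduce to echelon form.
R2 ← R2 + (5/4)·R1: [0, -15, 21/2]
R3 ← R3 − (3/4)·R1: [0, 5, 17/2]
R4 ← R4 − (9/4)·R1: [0, 25, -65/2]
R5 ← R5 − (7/4)·R1: [0, 15, -51/2]
R3 ← R3 + (1/3)·R2: [0, 0, 12]
R4 ← R4 + (5/3)·R2: [0, 0, -15]
R5 ← R5 + R2: [0, 0, -15]
R4 ← R4 + (5/4)·R3: [0, 0, 0]
R5 ← R5 + (5/4)·R3: [0, 0, 0]
Echelon form has 3 nonzero rows, so rank(B) = 3.
Each nonzero row contributes one pivot column: 3 pivot columns.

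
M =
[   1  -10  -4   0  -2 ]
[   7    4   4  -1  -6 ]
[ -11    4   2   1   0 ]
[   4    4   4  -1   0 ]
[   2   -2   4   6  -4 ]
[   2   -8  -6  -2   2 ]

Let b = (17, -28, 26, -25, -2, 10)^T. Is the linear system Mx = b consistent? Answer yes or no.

Row reduce the augmented matrix [M | b].
R2 ← R2 − (7)·R1: [0, 74, 32, -1, 8, -147]
R3 ← R3 + (11)·R1: [0, -106, -42, 1, -22, 213]
R4 ← R4 − (4)·R1: [0, 44, 20, -1, 8, -93]
R5 ← R5 − (2)·R1: [0, 18, 12, 6, 0, -36]
R6 ← R6 − (2)·R1: [0, 12, 2, -2, 6, -24]
R3 ← R3 + (53/37)·R2: [0, 0, 142/37, -16/37, -390/37, 90/37]
R4 ← R4 − (22/37)·R2: [0, 0, 36/37, -15/37, 120/37, -207/37]
R5 ← R5 − (9/37)·R2: [0, 0, 156/37, 231/37, -72/37, -9/37]
R6 ← R6 − (6/37)·R2: [0, 0, -118/37, -68/37, 174/37, -6/37]
R4 ← R4 − (18/71)·R3: [0, 0, 0, -21/71, 420/71, -441/71]
R5 ← R5 − (78/71)·R3: [0, 0, 0, 477/71, 684/71, -207/71]
R6 ← R6 + (59/71)·R3: [0, 0, 0, -156/71, -288/71, 132/71]
R5 ← R5 + (159/7)·R4: [0, 0, 0, 0, 144, -144]
R6 ← R6 − (52/7)·R4: [0, 0, 0, 0, -48, 48]
R6 ← R6 + (1/3)·R5: [0, 0, 0, 0, 0, 0]
The echelon form has 5 nonzero rows, and every pivot lies in the first 5 columns, so rank(M) = rank([M|b]) = 5.
The system is consistent.

yes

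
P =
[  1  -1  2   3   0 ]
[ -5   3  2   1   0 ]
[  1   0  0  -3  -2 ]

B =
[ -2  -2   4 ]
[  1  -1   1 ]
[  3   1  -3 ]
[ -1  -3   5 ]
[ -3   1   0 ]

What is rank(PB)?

2

First compute PB:
[[  0,  -8,  12],
 [ 18,   6, -18],
 [  7,   5, -11]]
Now row reduce the product.
Swap R1 ↔ R2
R3 ← R3 − (7/18)·R1: [0, 8/3, -4]
R3 ← R3 + (1/3)·R2: [0, 0, 0]
2 nonzero rows, so rank(PB) = 2.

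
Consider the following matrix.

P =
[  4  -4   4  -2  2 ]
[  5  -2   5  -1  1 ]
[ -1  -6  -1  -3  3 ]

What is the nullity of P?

Row reduce to echelon form.
R2 ← R2 − (5/4)·R1: [0, 3, 0, 3/2, -3/2]
R3 ← R3 + (1/4)·R1: [0, -7, 0, -7/2, 7/2]
R3 ← R3 + (7/3)·R2: [0, 0, 0, 0, 0]
2 nonzero rows, so rank(P) = 2.
P has 5 columns; by rank–nullity, nullity = 5 − 2 = 3.

3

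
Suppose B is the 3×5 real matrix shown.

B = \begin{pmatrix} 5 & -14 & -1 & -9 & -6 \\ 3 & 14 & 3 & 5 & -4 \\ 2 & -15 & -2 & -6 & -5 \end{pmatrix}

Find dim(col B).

3

Row reduce to echelon form.
R2 ← R2 − (3/5)·R1: [0, 112/5, 18/5, 52/5, -2/5]
R3 ← R3 − (2/5)·R1: [0, -47/5, -8/5, -12/5, -13/5]
R3 ← R3 + (47/112)·R2: [0, 0, -5/56, 55/28, -155/56]
Echelon form has 3 nonzero rows, so rank(B) = 3.
The column space has dimension equal to the rank: 3.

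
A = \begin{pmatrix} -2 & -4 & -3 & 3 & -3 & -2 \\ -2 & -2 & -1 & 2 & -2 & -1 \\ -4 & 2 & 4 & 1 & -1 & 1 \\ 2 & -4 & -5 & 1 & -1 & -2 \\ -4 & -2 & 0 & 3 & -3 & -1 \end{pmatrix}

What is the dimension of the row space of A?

2

Row reduce to echelon form.
R2 ← R2 − R1: [0, 2, 2, -1, 1, 1]
R3 ← R3 − (2)·R1: [0, 10, 10, -5, 5, 5]
R4 ← R4 + R1: [0, -8, -8, 4, -4, -4]
R5 ← R5 − (2)·R1: [0, 6, 6, -3, 3, 3]
R3 ← R3 − (5)·R2: [0, 0, 0, 0, 0, 0]
R4 ← R4 + (4)·R2: [0, 0, 0, 0, 0, 0]
R5 ← R5 − (3)·R2: [0, 0, 0, 0, 0, 0]
Echelon form has 2 nonzero rows, so rank(A) = 2.
The row space has dimension equal to the rank: 2.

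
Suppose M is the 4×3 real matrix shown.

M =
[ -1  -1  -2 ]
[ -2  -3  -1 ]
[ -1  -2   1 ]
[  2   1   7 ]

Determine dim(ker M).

Row reduce to echelon form.
R2 ← R2 − (2)·R1: [0, -1, 3]
R3 ← R3 − R1: [0, -1, 3]
R4 ← R4 + (2)·R1: [0, -1, 3]
R3 ← R3 − R2: [0, 0, 0]
R4 ← R4 − R2: [0, 0, 0]
2 nonzero rows, so rank(M) = 2.
M has 3 columns; by rank–nullity, nullity = 3 − 2 = 1.

1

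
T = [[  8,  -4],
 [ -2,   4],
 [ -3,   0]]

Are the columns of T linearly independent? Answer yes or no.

Row reduce T to echelon form.
R2 ← R2 + (1/4)·R1: [0, 3]
R3 ← R3 + (3/8)·R1: [0, -3/2]
R3 ← R3 + (1/2)·R2: [0, 0]
2 pivots among 2 columns.
Every column is a pivot column, so the columns are linearly independent.

yes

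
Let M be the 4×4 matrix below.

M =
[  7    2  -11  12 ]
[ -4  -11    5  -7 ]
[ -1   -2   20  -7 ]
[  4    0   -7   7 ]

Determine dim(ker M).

1

Row reduce to echelon form.
R2 ← R2 + (4/7)·R1: [0, -69/7, -9/7, -1/7]
R3 ← R3 + (1/7)·R1: [0, -12/7, 129/7, -37/7]
R4 ← R4 − (4/7)·R1: [0, -8/7, -5/7, 1/7]
R3 ← R3 − (4/23)·R2: [0, 0, 429/23, -121/23]
R4 ← R4 − (8/69)·R2: [0, 0, -13/23, 11/69]
R4 ← R4 + (1/33)·R3: [0, 0, 0, 0]
3 nonzero rows, so rank(M) = 3.
M has 4 columns; by rank–nullity, nullity = 4 − 3 = 1.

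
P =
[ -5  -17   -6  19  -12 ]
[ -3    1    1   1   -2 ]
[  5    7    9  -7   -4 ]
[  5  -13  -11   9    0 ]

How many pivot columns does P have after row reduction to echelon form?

4

Row reduce to echelon form.
R2 ← R2 − (3/5)·R1: [0, 56/5, 23/5, -52/5, 26/5]
R3 ← R3 + R1: [0, -10, 3, 12, -16]
R4 ← R4 + R1: [0, -30, -17, 28, -12]
R3 ← R3 + (25/28)·R2: [0, 0, 199/28, 19/7, -159/14]
R4 ← R4 + (75/28)·R2: [0, 0, -131/28, 1/7, 27/14]
R4 ← R4 + (131/199)·R3: [0, 0, 0, 384/199, -1104/199]
Echelon form has 4 nonzero rows, so rank(P) = 4.
Each nonzero row contributes one pivot column: 4 pivot columns.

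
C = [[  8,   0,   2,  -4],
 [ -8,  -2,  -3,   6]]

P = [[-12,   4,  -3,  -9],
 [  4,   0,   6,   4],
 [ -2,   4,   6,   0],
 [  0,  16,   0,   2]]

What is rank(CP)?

First compute CP:
[[-100, -24, -12, -80],
 [ 94,  52,  -6,  76]]
Now row reduce the product.
R2 ← R2 + (47/50)·R1: [0, 736/25, -432/25, 4/5]
2 nonzero rows, so rank(CP) = 2.

2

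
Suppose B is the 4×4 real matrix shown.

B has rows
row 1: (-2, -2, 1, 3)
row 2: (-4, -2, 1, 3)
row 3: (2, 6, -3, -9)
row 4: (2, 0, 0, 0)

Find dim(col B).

2

Row reduce to echelon form.
R2 ← R2 − (2)·R1: [0, 2, -1, -3]
R3 ← R3 + R1: [0, 4, -2, -6]
R4 ← R4 + R1: [0, -2, 1, 3]
R3 ← R3 − (2)·R2: [0, 0, 0, 0]
R4 ← R4 + R2: [0, 0, 0, 0]
Echelon form has 2 nonzero rows, so rank(B) = 2.
The column space has dimension equal to the rank: 2.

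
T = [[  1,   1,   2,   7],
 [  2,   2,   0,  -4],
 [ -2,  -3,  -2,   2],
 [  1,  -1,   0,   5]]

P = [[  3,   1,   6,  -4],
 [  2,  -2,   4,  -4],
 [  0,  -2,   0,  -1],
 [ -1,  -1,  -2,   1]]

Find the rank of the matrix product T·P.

First compute TP:
[[ -2, -12,  -4,  -3],
 [ 14,   2,  28, -20],
 [-14,   6, -28,  24],
 [ -4,  -2,  -8,   5]]
Now row reduce the product.
R2 ← R2 + (7)·R1: [0, -82, 0, -41]
R3 ← R3 − (7)·R1: [0, 90, 0, 45]
R4 ← R4 − (2)·R1: [0, 22, 0, 11]
R3 ← R3 + (45/41)·R2: [0, 0, 0, 0]
R4 ← R4 + (11/41)·R2: [0, 0, 0, 0]
2 nonzero rows, so rank(TP) = 2.

2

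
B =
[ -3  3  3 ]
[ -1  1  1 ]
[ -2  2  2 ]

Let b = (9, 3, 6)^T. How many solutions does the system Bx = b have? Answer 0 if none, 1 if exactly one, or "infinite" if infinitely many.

Row reduce the augmented matrix [B | b].
R2 ← R2 − (1/3)·R1: [0, 0, 0, 0]
R3 ← R3 − (2/3)·R1: [0, 0, 0, 0]
The echelon form has 1 nonzero rows, and every pivot lies in the first 3 columns, so rank(B) = rank([B|b]) = 1.
The system is consistent.
rank = 1 < 3 unknowns, so there are infinitely many solutions.

infinite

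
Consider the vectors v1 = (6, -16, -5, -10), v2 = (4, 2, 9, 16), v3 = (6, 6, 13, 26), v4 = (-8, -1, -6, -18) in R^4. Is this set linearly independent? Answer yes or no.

yes

Form the matrix with these vectors as rows and row reduce.
R2 ← R2 − (2/3)·R1: [0, 38/3, 37/3, 68/3]
R3 ← R3 − R1: [0, 22, 18, 36]
R4 ← R4 + (4/3)·R1: [0, -67/3, -38/3, -94/3]
R3 ← R3 − (33/19)·R2: [0, 0, -65/19, -64/19]
R4 ← R4 + (67/38)·R2: [0, 0, 345/38, 164/19]
R4 ← R4 + (69/26)·R3: [0, 0, 0, -4/13]
4 nonzero rows, so the 4 vectors span a space of dimension 4.
Since 4 = 4, the vectors are linearly independent.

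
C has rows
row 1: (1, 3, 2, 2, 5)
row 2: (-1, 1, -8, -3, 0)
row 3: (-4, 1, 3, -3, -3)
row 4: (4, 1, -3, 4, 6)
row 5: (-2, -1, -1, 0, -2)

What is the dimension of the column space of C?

Row reduce to echelon form.
R2 ← R2 + R1: [0, 4, -6, -1, 5]
R3 ← R3 + (4)·R1: [0, 13, 11, 5, 17]
R4 ← R4 − (4)·R1: [0, -11, -11, -4, -14]
R5 ← R5 + (2)·R1: [0, 5, 3, 4, 8]
R3 ← R3 − (13/4)·R2: [0, 0, 61/2, 33/4, 3/4]
R4 ← R4 + (11/4)·R2: [0, 0, -55/2, -27/4, -1/4]
R5 ← R5 − (5/4)·R2: [0, 0, 21/2, 21/4, 7/4]
R4 ← R4 + (55/61)·R3: [0, 0, 0, 42/61, 26/61]
R5 ← R5 − (21/61)·R3: [0, 0, 0, 147/61, 91/61]
R5 ← R5 − (7/2)·R4: [0, 0, 0, 0, 0]
Echelon form has 4 nonzero rows, so rank(C) = 4.
The column space has dimension equal to the rank: 4.

4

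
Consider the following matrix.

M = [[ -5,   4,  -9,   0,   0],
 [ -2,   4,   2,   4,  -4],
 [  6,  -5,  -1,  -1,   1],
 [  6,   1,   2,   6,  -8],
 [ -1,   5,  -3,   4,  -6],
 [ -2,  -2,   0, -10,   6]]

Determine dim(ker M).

1

Row reduce to echelon form.
R2 ← R2 − (2/5)·R1: [0, 12/5, 28/5, 4, -4]
R3 ← R3 + (6/5)·R1: [0, -1/5, -59/5, -1, 1]
R4 ← R4 + (6/5)·R1: [0, 29/5, -44/5, 6, -8]
R5 ← R5 − (1/5)·R1: [0, 21/5, -6/5, 4, -6]
R6 ← R6 − (2/5)·R1: [0, -18/5, 18/5, -10, 6]
R3 ← R3 + (1/12)·R2: [0, 0, -34/3, -2/3, 2/3]
R4 ← R4 − (29/12)·R2: [0, 0, -67/3, -11/3, 5/3]
R5 ← R5 − (7/4)·R2: [0, 0, -11, -3, 1]
R6 ← R6 + (3/2)·R2: [0, 0, 12, -4, 0]
R4 ← R4 − (67/34)·R3: [0, 0, 0, -40/17, 6/17]
R5 ← R5 − (33/34)·R3: [0, 0, 0, -40/17, 6/17]
R6 ← R6 + (18/17)·R3: [0, 0, 0, -80/17, 12/17]
R5 ← R5 − R4: [0, 0, 0, 0, 0]
R6 ← R6 − (2)·R4: [0, 0, 0, 0, 0]
4 nonzero rows, so rank(M) = 4.
M has 5 columns; by rank–nullity, nullity = 5 − 4 = 1.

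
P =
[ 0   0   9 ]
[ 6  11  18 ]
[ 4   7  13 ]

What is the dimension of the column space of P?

3

Row reduce to echelon form.
Swap R1 ↔ R2
R3 ← R3 − (2/3)·R1: [0, -1/3, 1]
Swap R2 ↔ R3
Echelon form has 3 nonzero rows, so rank(P) = 3.
The column space has dimension equal to the rank: 3.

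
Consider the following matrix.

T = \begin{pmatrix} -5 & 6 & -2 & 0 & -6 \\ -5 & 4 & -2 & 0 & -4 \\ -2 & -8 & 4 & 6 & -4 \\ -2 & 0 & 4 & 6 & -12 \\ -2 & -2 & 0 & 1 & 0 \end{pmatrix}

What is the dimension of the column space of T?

Row reduce to echelon form.
R2 ← R2 − R1: [0, -2, 0, 0, 2]
R3 ← R3 − (2/5)·R1: [0, -52/5, 24/5, 6, -8/5]
R4 ← R4 − (2/5)·R1: [0, -12/5, 24/5, 6, -48/5]
R5 ← R5 − (2/5)·R1: [0, -22/5, 4/5, 1, 12/5]
R3 ← R3 − (26/5)·R2: [0, 0, 24/5, 6, -12]
R4 ← R4 − (6/5)·R2: [0, 0, 24/5, 6, -12]
R5 ← R5 − (11/5)·R2: [0, 0, 4/5, 1, -2]
R4 ← R4 − R3: [0, 0, 0, 0, 0]
R5 ← R5 − (1/6)·R3: [0, 0, 0, 0, 0]
Echelon form has 3 nonzero rows, so rank(T) = 3.
The column space has dimension equal to the rank: 3.

3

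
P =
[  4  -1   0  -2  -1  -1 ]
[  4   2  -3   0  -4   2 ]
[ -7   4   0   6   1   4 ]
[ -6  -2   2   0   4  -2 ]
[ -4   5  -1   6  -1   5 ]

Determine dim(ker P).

3

Row reduce to echelon form.
R2 ← R2 − R1: [0, 3, -3, 2, -3, 3]
R3 ← R3 + (7/4)·R1: [0, 9/4, 0, 5/2, -3/4, 9/4]
R4 ← R4 + (3/2)·R1: [0, -7/2, 2, -3, 5/2, -7/2]
R5 ← R5 + R1: [0, 4, -1, 4, -2, 4]
R3 ← R3 − (3/4)·R2: [0, 0, 9/4, 1, 3/2, 0]
R4 ← R4 + (7/6)·R2: [0, 0, -3/2, -2/3, -1, 0]
R5 ← R5 − (4/3)·R2: [0, 0, 3, 4/3, 2, 0]
R4 ← R4 + (2/3)·R3: [0, 0, 0, 0, 0, 0]
R5 ← R5 − (4/3)·R3: [0, 0, 0, 0, 0, 0]
3 nonzero rows, so rank(P) = 3.
P has 6 columns; by rank–nullity, nullity = 6 − 3 = 3.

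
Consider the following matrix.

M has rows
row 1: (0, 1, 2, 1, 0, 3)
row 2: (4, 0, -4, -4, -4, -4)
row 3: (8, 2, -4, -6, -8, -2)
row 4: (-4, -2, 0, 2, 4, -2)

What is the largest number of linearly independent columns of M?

2

Row reduce to echelon form.
Swap R1 ↔ R2
R3 ← R3 − (2)·R1: [0, 2, 4, 2, 0, 6]
R4 ← R4 + R1: [0, -2, -4, -2, 0, -6]
R3 ← R3 − (2)·R2: [0, 0, 0, 0, 0, 0]
R4 ← R4 + (2)·R2: [0, 0, 0, 0, 0, 0]
Echelon form has 2 nonzero rows, so rank(M) = 2.
The rank gives the maximum number of linearly independent columns: 2.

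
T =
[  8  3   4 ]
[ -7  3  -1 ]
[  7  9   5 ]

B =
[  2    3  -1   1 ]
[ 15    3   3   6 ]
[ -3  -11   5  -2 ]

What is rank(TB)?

2

First compute TB:
[[ 49, -11,  21,  18],
 [ 34,  -1,  11,  13],
 [134,  -7,  45,  51]]
Now row reduce the product.
R2 ← R2 − (34/49)·R1: [0, 325/49, -25/7, 25/49]
R3 ← R3 − (134/49)·R1: [0, 1131/49, -87/7, 87/49]
R3 ← R3 − (87/25)·R2: [0, 0, 0, 0]
2 nonzero rows, so rank(TB) = 2.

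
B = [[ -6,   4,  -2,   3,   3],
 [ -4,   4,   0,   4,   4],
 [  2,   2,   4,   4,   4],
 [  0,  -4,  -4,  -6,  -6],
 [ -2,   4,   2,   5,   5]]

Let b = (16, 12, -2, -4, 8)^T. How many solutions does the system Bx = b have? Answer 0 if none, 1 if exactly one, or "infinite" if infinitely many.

infinite

Row reduce the augmented matrix [B | b].
R2 ← R2 − (2/3)·R1: [0, 4/3, 4/3, 2, 2, 4/3]
R3 ← R3 + (1/3)·R1: [0, 10/3, 10/3, 5, 5, 10/3]
R5 ← R5 − (1/3)·R1: [0, 8/3, 8/3, 4, 4, 8/3]
R3 ← R3 − (5/2)·R2: [0, 0, 0, 0, 0, 0]
R4 ← R4 + (3)·R2: [0, 0, 0, 0, 0, 0]
R5 ← R5 − (2)·R2: [0, 0, 0, 0, 0, 0]
The echelon form has 2 nonzero rows, and every pivot lies in the first 5 columns, so rank(B) = rank([B|b]) = 2.
The system is consistent.
rank = 2 < 5 unknowns, so there are infinitely many solutions.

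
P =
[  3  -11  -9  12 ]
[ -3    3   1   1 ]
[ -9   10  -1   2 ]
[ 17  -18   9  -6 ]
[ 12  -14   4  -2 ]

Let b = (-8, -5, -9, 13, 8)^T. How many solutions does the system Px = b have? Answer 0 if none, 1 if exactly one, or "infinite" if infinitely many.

Row reduce the augmented matrix [P | b].
R2 ← R2 + R1: [0, -8, -8, 13, -13]
R3 ← R3 + (3)·R1: [0, -23, -28, 38, -33]
R4 ← R4 − (17/3)·R1: [0, 133/3, 60, -74, 175/3]
R5 ← R5 − (4)·R1: [0, 30, 40, -50, 40]
R3 ← R3 − (23/8)·R2: [0, 0, -5, 5/8, 35/8]
R4 ← R4 + (133/24)·R2: [0, 0, 47/3, -47/24, -329/24]
R5 ← R5 + (15/4)·R2: [0, 0, 10, -5/4, -35/4]
R4 ← R4 + (47/15)·R3: [0, 0, 0, 0, 0]
R5 ← R5 + (2)·R3: [0, 0, 0, 0, 0]
The echelon form has 3 nonzero rows, and every pivot lies in the first 4 columns, so rank(P) = rank([P|b]) = 3.
The system is consistent.
rank = 3 < 4 unknowns, so there are infinitely many solutions.

infinite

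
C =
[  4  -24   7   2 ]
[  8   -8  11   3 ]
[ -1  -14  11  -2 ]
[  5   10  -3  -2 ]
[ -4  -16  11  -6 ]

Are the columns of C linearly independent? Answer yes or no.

Row reduce C to echelon form.
R2 ← R2 − (2)·R1: [0, 40, -3, -1]
R3 ← R3 + (1/4)·R1: [0, -20, 51/4, -3/2]
R4 ← R4 − (5/4)·R1: [0, 40, -47/4, -9/2]
R5 ← R5 + R1: [0, -40, 18, -4]
R3 ← R3 + (1/2)·R2: [0, 0, 45/4, -2]
R4 ← R4 − R2: [0, 0, -35/4, -7/2]
R5 ← R5 + R2: [0, 0, 15, -5]
R4 ← R4 + (7/9)·R3: [0, 0, 0, -91/18]
R5 ← R5 − (4/3)·R3: [0, 0, 0, -7/3]
R5 ← R5 − (6/13)·R4: [0, 0, 0, 0]
4 pivots among 4 columns.
Every column is a pivot column, so the columns are linearly independent.

yes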